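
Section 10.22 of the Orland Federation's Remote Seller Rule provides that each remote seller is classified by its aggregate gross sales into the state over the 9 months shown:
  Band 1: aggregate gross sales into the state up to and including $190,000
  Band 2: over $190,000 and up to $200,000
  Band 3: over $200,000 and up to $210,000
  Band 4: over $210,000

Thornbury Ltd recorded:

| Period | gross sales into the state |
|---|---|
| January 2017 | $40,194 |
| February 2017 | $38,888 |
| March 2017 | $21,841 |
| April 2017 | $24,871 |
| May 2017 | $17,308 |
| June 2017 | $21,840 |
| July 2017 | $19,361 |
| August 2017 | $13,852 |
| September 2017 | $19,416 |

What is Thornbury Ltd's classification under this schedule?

Aggregate gross sales into the state: $40,194 + $38,888 + $21,841 + $24,871 + $17,308 + $21,840 + $19,361 + $13,852 + $19,416 = $217,571.
$217,571 > $210,000, so Band 4 applies.

Band 4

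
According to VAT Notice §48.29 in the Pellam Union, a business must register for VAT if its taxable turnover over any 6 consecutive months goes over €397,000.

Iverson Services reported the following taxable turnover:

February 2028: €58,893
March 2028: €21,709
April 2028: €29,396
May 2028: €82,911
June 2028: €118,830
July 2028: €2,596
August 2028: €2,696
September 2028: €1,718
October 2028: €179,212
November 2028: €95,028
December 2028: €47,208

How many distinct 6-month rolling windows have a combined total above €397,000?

February 2028–July 2028: €58,893 + €21,709 + €29,396 + €82,911 + €118,830 + €2,596 = €314,335 (under)
March 2028–August 2028: €21,709 + €29,396 + €82,911 + €118,830 + €2,596 + €2,696 = €258,138 (under)
April 2028–September 2028: €29,396 + €82,911 + €118,830 + €2,596 + €2,696 + €1,718 = €238,147 (under)
May 2028–October 2028: €82,911 + €118,830 + €2,596 + €2,696 + €1,718 + €179,212 = €387,963 (under)
June 2028–November 2028: €118,830 + €2,596 + €2,696 + €1,718 + €179,212 + €95,028 = €400,080 (over)
July 2028–December 2028: €2,596 + €2,696 + €1,718 + €179,212 + €95,028 + €47,208 = €328,458 (under)
1 window exceeds the threshold.

1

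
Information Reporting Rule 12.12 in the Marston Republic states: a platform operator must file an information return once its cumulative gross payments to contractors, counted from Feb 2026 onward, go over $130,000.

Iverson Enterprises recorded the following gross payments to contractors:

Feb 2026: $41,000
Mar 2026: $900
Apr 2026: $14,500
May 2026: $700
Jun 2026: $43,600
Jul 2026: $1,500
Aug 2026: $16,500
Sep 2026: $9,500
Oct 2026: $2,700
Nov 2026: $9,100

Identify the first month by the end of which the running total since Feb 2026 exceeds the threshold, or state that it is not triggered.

Through Feb 2026: $41,000
Through Mar 2026: $41,900
Through Apr 2026: $56,400
Through May 2026: $57,100
Through Jun 2026: $100,700
Through Jul 2026: $102,200
Through Aug 2026: $118,700
Through Sep 2026: $128,200
Through Oct 2026: $130,900 ← exceeds threshold

Oct 2026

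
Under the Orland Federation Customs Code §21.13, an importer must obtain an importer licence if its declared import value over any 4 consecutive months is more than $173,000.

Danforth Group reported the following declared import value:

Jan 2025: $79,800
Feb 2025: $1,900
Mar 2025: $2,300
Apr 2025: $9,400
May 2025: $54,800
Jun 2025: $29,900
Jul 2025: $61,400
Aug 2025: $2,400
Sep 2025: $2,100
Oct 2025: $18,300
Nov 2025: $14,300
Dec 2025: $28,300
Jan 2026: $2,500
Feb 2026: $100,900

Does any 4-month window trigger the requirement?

No

Jan 2025–Apr 2025: $79,800 + $1,900 + $2,300 + $9,400 = $93,400 (under)
Feb 2025–May 2025: $1,900 + $2,300 + $9,400 + $54,800 = $68,400 (under)
Mar 2025–Jun 2025: $2,300 + $9,400 + $54,800 + $29,900 = $96,400 (under)
Apr 2025–Jul 2025: $9,400 + $54,800 + $29,900 + $61,400 = $155,500 (under)
May 2025–Aug 2025: $54,800 + $29,900 + $61,400 + $2,400 = $148,500 (under)
Jun 2025–Sep 2025: $29,900 + $61,400 + $2,400 + $2,100 = $95,800 (under)
Jul 2025–Oct 2025: $61,400 + $2,400 + $2,100 + $18,300 = $84,200 (under)
Aug 2025–Nov 2025: $2,400 + $2,100 + $18,300 + $14,300 = $37,100 (under)
Sep 2025–Dec 2025: $2,100 + $18,300 + $14,300 + $28,300 = $63,000 (under)
Oct 2025–Jan 2026: $18,300 + $14,300 + $28,300 + $2,500 = $63,400 (under)
Nov 2025–Feb 2026: $14,300 + $28,300 + $2,500 + $100,900 = $146,000 (under)
No window exceeds $173,000.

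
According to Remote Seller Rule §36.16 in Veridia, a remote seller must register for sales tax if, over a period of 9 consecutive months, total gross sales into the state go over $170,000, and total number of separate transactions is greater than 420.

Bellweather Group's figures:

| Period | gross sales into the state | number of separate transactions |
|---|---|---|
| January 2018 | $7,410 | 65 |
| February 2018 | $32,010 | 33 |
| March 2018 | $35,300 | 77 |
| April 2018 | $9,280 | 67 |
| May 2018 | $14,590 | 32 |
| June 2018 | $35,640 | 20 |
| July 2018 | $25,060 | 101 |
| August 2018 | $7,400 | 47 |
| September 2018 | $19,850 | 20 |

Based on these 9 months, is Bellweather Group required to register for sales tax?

Total gross sales into the state: $7,410 + $32,010 + $35,300 + $9,280 + $14,590 + $35,640 + $25,060 + $7,400 + $19,850 = $186,540 (> $170,000).
Total number of separate transactions: 65 + 33 + 77 + 67 + 32 + 20 + 101 + 47 + 20 = 462 (> 420).
The test is 'and': both thresholds are exceeded.

Yes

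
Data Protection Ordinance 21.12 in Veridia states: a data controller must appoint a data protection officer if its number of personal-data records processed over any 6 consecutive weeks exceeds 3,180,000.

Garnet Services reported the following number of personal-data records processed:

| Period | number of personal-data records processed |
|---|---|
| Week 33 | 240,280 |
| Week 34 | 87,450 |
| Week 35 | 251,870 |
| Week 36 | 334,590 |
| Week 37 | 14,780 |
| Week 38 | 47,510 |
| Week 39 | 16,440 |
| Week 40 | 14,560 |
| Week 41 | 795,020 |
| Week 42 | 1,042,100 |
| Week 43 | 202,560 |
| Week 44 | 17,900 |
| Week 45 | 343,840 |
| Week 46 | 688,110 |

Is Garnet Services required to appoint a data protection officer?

No

Week 33–Week 38: 240,280 + 87,450 + 251,870 + 334,590 + 14,780 + 47,510 = 976,480 (under)
Week 34–Week 39: 87,450 + 251,870 + 334,590 + 14,780 + 47,510 + 16,440 = 752,640 (under)
Week 35–Week 40: 251,870 + 334,590 + 14,780 + 47,510 + 16,440 + 14,560 = 679,750 (under)
Week 36–Week 41: 334,590 + 14,780 + 47,510 + 16,440 + 14,560 + 795,020 = 1,222,900 (under)
Week 37–Week 42: 14,780 + 47,510 + 16,440 + 14,560 + 795,020 + 1,042,100 = 1,930,410 (under)
Week 38–Week 43: 47,510 + 16,440 + 14,560 + 795,020 + 1,042,100 + 202,560 = 2,118,190 (under)
Week 39–Week 44: 16,440 + 14,560 + 795,020 + 1,042,100 + 202,560 + 17,900 = 2,088,580 (under)
Week 40–Week 45: 14,560 + 795,020 + 1,042,100 + 202,560 + 17,900 + 343,840 = 2,415,980 (under)
Week 41–Week 46: 795,020 + 1,042,100 + 202,560 + 17,900 + 343,840 + 688,110 = 3,089,530 (under)
No window exceeds 3,180,000.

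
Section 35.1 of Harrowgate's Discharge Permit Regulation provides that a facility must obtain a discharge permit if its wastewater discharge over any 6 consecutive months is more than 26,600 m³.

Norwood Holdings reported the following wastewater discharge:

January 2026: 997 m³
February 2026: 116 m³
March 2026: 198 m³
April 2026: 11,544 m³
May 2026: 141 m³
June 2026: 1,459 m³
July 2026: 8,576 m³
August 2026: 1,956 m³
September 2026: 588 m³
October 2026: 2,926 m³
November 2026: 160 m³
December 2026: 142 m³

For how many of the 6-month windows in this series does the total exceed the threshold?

0

January 2026–June 2026: 997 m³ + 116 m³ + 198 m³ + 11,544 m³ + 141 m³ + 1,459 m³ = 14,455 m³ (under)
February 2026–July 2026: 116 m³ + 198 m³ + 11,544 m³ + 141 m³ + 1,459 m³ + 8,576 m³ = 22,034 m³ (under)
March 2026–August 2026: 198 m³ + 11,544 m³ + 141 m³ + 1,459 m³ + 8,576 m³ + 1,956 m³ = 23,874 m³ (under)
April 2026–September 2026: 11,544 m³ + 141 m³ + 1,459 m³ + 8,576 m³ + 1,956 m³ + 588 m³ = 24,264 m³ (under)
May 2026–October 2026: 141 m³ + 1,459 m³ + 8,576 m³ + 1,956 m³ + 588 m³ + 2,926 m³ = 15,646 m³ (under)
June 2026–November 2026: 1,459 m³ + 8,576 m³ + 1,956 m³ + 588 m³ + 2,926 m³ + 160 m³ = 15,665 m³ (under)
July 2026–December 2026: 8,576 m³ + 1,956 m³ + 588 m³ + 2,926 m³ + 160 m³ + 142 m³ = 14,348 m³ (under)
0 windows exceed the threshold.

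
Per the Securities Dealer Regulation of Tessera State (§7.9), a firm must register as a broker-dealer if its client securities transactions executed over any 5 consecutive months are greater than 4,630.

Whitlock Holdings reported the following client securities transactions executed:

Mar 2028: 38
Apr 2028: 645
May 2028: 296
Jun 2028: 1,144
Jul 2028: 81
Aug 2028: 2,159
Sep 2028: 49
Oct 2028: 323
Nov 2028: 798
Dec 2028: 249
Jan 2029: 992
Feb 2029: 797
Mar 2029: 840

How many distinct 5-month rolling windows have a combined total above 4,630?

Mar 2028–Jul 2028: 38 + 645 + 296 + 1,144 + 81 = 2,204 (under)
Apr 2028–Aug 2028: 645 + 296 + 1,144 + 81 + 2,159 = 4,325 (under)
May 2028–Sep 2028: 296 + 1,144 + 81 + 2,159 + 49 = 3,729 (under)
Jun 2028–Oct 2028: 1,144 + 81 + 2,159 + 49 + 323 = 3,756 (under)
Jul 2028–Nov 2028: 81 + 2,159 + 49 + 323 + 798 = 3,410 (under)
Aug 2028–Dec 2028: 2,159 + 49 + 323 + 798 + 249 = 3,578 (under)
Sep 2028–Jan 2029: 49 + 323 + 798 + 249 + 992 = 2,411 (under)
Oct 2028–Feb 2029: 323 + 798 + 249 + 992 + 797 = 3,159 (under)
Nov 2028–Mar 2029: 798 + 249 + 992 + 797 + 840 = 3,676 (under)
0 windows exceed the threshold.

0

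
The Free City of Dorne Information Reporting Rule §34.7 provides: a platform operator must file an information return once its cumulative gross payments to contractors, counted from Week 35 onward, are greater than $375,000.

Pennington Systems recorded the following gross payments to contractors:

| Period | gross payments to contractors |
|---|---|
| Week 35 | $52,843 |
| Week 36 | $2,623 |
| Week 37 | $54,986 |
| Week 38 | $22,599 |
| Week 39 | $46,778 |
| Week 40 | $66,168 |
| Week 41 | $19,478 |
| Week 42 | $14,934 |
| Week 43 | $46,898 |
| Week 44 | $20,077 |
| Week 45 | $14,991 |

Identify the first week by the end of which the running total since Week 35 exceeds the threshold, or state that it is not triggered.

Not triggered

Through Week 35: $52,843
Through Week 36: $55,466
Through Week 37: $110,452
Through Week 38: $133,051
Through Week 39: $179,829
Through Week 40: $245,997
Through Week 41: $265,475
Through Week 42: $280,409
Through Week 43: $327,307
Through Week 44: $347,384
Through Week 45: $362,375
Final cumulative total $362,375 ≤ $375,000; the threshold is never exceeded.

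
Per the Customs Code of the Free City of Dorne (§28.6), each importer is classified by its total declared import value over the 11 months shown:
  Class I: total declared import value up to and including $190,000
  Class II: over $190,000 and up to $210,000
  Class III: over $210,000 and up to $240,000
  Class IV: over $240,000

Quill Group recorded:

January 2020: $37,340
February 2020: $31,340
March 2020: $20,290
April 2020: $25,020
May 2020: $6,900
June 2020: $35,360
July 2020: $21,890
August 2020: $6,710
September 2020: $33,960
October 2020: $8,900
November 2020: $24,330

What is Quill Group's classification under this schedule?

Class IV

Total declared import value: $37,340 + $31,340 + $20,290 + $25,020 + $6,900 + $35,360 + $21,890 + $6,710 + $33,960 + $8,900 + $24,330 = $252,040.
$252,040 > $240,000, so Class IV applies.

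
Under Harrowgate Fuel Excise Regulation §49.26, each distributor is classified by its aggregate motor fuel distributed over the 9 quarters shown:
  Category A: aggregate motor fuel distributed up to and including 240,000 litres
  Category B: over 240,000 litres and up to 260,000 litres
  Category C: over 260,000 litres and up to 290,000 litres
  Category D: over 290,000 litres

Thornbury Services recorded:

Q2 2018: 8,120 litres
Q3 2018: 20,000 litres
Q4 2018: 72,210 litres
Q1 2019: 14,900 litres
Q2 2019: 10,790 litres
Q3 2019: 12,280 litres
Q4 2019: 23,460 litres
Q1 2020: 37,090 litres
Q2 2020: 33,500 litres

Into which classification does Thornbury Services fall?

Category A

Aggregate motor fuel distributed: 8,120 litres + 20,000 litres + 72,210 litres + 14,900 litres + 10,790 litres + 12,280 litres + 23,460 litres + 37,090 litres + 33,500 litres = 232,350 litres.
232,350 litres ≤ 240,000 litres, so Category A applies.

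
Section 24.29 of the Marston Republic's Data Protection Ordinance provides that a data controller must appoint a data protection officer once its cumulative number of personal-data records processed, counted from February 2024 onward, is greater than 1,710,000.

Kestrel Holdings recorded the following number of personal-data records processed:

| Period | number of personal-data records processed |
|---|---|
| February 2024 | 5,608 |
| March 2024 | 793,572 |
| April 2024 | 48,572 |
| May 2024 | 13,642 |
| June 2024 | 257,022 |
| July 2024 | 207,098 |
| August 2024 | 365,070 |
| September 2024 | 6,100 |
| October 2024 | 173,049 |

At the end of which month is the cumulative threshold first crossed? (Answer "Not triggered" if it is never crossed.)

October 2024

Through February 2024: 5,608
Through March 2024: 799,180
Through April 2024: 847,752
Through May 2024: 861,394
Through June 2024: 1,118,416
Through July 2024: 1,325,514
Through August 2024: 1,690,584
Through September 2024: 1,696,684
Through October 2024: 1,869,733 ← exceeds threshold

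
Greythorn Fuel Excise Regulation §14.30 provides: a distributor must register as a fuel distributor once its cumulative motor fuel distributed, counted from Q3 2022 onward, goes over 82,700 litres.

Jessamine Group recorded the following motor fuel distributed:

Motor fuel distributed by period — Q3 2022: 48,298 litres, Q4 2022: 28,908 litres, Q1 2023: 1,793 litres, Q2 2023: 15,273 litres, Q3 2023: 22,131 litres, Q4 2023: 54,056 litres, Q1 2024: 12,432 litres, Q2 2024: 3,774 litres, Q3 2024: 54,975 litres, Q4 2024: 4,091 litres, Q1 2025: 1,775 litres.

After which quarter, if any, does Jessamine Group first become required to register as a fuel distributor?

Through Q3 2022: 48,298 litres
Through Q4 2022: 77,206 litres
Through Q1 2023: 78,999 litres
Through Q2 2023: 94,272 litres ← exceeds threshold

Q2 2023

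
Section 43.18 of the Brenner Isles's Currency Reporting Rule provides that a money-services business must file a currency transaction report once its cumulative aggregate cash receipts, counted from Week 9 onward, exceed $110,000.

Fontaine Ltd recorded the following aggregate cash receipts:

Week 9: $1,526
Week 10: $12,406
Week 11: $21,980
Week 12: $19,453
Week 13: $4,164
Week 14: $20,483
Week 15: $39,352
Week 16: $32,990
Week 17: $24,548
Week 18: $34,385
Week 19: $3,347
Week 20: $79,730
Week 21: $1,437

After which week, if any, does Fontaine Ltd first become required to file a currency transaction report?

Week 15

Through Week 9: $1,526
Through Week 10: $13,932
Through Week 11: $35,912
Through Week 12: $55,365
Through Week 13: $59,529
Through Week 14: $80,012
Through Week 15: $119,364 ← exceeds threshold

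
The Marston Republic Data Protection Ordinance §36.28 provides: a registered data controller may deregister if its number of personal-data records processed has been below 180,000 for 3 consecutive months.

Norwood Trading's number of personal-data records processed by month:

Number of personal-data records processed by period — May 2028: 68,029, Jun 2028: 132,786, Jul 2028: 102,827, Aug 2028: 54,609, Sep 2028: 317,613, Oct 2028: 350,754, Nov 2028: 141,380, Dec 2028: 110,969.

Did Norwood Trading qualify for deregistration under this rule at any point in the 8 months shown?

Months below 180,000: May 2028, Jun 2028, Jul 2028, Aug 2028, Nov 2028, Dec 2028.
Longest run of consecutive months below the threshold: 4.
4 ≥ 3, so Norwood Trading became eligible.

Yes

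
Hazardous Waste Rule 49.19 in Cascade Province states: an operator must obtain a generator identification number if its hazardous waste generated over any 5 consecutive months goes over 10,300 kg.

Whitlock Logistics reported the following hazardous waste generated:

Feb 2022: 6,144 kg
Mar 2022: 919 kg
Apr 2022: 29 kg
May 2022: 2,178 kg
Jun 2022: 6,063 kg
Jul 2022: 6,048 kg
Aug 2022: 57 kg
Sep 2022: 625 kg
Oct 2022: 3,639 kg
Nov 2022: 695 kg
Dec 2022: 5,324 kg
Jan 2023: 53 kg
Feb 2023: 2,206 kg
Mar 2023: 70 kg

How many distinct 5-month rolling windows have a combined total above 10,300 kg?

Feb 2022–Jun 2022: 6,144 kg + 919 kg + 29 kg + 2,178 kg + 6,063 kg = 15,333 kg (over)
Mar 2022–Jul 2022: 919 kg + 29 kg + 2,178 kg + 6,063 kg + 6,048 kg = 15,237 kg (over)
Apr 2022–Aug 2022: 29 kg + 2,178 kg + 6,063 kg + 6,048 kg + 57 kg = 14,375 kg (over)
May 2022–Sep 2022: 2,178 kg + 6,063 kg + 6,048 kg + 57 kg + 625 kg = 14,971 kg (over)
Jun 2022–Oct 2022: 6,063 kg + 6,048 kg + 57 kg + 625 kg + 3,639 kg = 16,432 kg (over)
Jul 2022–Nov 2022: 6,048 kg + 57 kg + 625 kg + 3,639 kg + 695 kg = 11,064 kg (over)
Aug 2022–Dec 2022: 57 kg + 625 kg + 3,639 kg + 695 kg + 5,324 kg = 10,340 kg (over)
Sep 2022–Jan 2023: 625 kg + 3,639 kg + 695 kg + 5,324 kg + 53 kg = 10,336 kg (over)
Oct 2022–Feb 2023: 3,639 kg + 695 kg + 5,324 kg + 53 kg + 2,206 kg = 11,917 kg (over)
Nov 2022–Mar 2023: 695 kg + 5,324 kg + 53 kg + 2,206 kg + 70 kg = 8,348 kg (under)
9 windows exceed the threshold.

9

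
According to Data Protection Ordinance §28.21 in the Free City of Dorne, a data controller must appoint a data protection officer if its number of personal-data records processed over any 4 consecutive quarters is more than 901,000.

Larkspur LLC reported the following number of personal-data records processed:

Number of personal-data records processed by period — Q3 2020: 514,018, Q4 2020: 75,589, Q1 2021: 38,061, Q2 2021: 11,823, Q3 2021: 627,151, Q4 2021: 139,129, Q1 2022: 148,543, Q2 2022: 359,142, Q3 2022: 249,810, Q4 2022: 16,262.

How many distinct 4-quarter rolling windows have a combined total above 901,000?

2

Q3 2020–Q2 2021: 514,018 + 75,589 + 38,061 + 11,823 = 639,491 (under)
Q4 2020–Q3 2021: 75,589 + 38,061 + 11,823 + 627,151 = 752,624 (under)
Q1 2021–Q4 2021: 38,061 + 11,823 + 627,151 + 139,129 = 816,164 (under)
Q2 2021–Q1 2022: 11,823 + 627,151 + 139,129 + 148,543 = 926,646 (over)
Q3 2021–Q2 2022: 627,151 + 139,129 + 148,543 + 359,142 = 1,273,965 (over)
Q4 2021–Q3 2022: 139,129 + 148,543 + 359,142 + 249,810 = 896,624 (under)
Q1 2022–Q4 2022: 148,543 + 359,142 + 249,810 + 16,262 = 773,757 (under)
2 windows exceed the threshold.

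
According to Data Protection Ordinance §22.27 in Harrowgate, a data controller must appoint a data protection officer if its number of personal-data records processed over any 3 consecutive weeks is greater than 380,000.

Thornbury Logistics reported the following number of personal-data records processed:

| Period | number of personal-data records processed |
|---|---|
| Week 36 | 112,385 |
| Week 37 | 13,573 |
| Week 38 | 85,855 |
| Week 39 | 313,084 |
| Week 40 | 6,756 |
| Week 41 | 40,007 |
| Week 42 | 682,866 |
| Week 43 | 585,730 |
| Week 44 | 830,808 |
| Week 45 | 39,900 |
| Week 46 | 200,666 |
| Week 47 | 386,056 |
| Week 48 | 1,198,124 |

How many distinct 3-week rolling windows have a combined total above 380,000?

9

Week 36–Week 38: 112,385 + 13,573 + 85,855 = 211,813 (under)
Week 37–Week 39: 13,573 + 85,855 + 313,084 = 412,512 (over)
Week 38–Week 40: 85,855 + 313,084 + 6,756 = 405,695 (over)
Week 39–Week 41: 313,084 + 6,756 + 40,007 = 359,847 (under)
Week 40–Week 42: 6,756 + 40,007 + 682,866 = 729,629 (over)
Week 41–Week 43: 40,007 + 682,866 + 585,730 = 1,308,603 (over)
Week 42–Week 44: 682,866 + 585,730 + 830,808 = 2,099,404 (over)
Week 43–Week 45: 585,730 + 830,808 + 39,900 = 1,456,438 (over)
Week 44–Week 46: 830,808 + 39,900 + 200,666 = 1,071,374 (over)
Week 45–Week 47: 39,900 + 200,666 + 386,056 = 626,622 (over)
Week 46–Week 48: 200,666 + 386,056 + 1,198,124 = 1,784,846 (over)
9 windows exceed the threshold.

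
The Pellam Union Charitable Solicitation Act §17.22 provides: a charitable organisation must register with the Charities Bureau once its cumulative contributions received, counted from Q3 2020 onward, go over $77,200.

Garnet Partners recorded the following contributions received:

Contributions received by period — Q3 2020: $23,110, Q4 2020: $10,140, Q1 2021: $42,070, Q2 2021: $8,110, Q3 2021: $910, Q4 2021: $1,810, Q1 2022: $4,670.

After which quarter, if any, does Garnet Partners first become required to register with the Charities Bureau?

Through Q3 2020: $23,110
Through Q4 2020: $33,250
Through Q1 2021: $75,320
Through Q2 2021: $83,430 ← exceeds threshold

Q2 2021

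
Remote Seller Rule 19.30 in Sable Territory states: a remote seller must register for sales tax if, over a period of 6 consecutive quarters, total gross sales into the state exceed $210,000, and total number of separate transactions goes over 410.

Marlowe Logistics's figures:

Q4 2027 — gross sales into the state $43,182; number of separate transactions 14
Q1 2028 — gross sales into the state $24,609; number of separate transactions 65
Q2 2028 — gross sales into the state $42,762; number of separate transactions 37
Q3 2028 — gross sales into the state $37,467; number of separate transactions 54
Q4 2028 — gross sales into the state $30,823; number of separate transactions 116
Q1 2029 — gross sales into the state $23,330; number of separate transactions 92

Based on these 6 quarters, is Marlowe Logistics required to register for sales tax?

Total gross sales into the state: $43,182 + $24,609 + $42,762 + $37,467 + $30,823 + $23,330 = $202,173 (≤ $210,000).
Total number of separate transactions: 14 + 65 + 37 + 54 + 116 + 92 = 378 (≤ 410).
The test is 'and': the rule requires both, and at least one is not exceeded.

No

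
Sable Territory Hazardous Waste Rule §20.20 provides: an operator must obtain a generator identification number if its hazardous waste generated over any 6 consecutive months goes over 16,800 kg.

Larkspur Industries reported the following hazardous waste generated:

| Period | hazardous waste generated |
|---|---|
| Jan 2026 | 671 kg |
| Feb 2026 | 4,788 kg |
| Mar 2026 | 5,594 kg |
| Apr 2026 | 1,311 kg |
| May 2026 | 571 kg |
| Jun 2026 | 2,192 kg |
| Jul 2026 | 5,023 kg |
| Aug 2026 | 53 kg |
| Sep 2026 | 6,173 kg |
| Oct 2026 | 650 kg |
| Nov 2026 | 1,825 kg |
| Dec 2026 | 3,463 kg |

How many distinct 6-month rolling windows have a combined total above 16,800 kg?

Jan 2026–Jun 2026: 671 kg + 4,788 kg + 5,594 kg + 1,311 kg + 571 kg + 2,192 kg = 15,127 kg (under)
Feb 2026–Jul 2026: 4,788 kg + 5,594 kg + 1,311 kg + 571 kg + 2,192 kg + 5,023 kg = 19,479 kg (over)
Mar 2026–Aug 2026: 5,594 kg + 1,311 kg + 571 kg + 2,192 kg + 5,023 kg + 53 kg = 14,744 kg (under)
Apr 2026–Sep 2026: 1,311 kg + 571 kg + 2,192 kg + 5,023 kg + 53 kg + 6,173 kg = 15,323 kg (under)
May 2026–Oct 2026: 571 kg + 2,192 kg + 5,023 kg + 53 kg + 6,173 kg + 650 kg = 14,662 kg (under)
Jun 2026–Nov 2026: 2,192 kg + 5,023 kg + 53 kg + 6,173 kg + 650 kg + 1,825 kg = 15,916 kg (under)
Jul 2026–Dec 2026: 5,023 kg + 53 kg + 6,173 kg + 650 kg + 1,825 kg + 3,463 kg = 17,187 kg (over)
2 windows exceed the threshold.

2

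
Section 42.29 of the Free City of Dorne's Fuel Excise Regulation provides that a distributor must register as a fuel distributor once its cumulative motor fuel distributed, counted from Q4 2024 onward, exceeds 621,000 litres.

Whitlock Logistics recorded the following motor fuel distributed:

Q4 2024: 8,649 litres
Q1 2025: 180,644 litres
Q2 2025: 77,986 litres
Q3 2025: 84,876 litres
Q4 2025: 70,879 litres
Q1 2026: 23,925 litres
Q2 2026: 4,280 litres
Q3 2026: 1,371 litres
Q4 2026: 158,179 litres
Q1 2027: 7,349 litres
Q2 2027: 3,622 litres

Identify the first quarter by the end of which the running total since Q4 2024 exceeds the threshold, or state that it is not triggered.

Through Q4 2024: 8,649 litres
Through Q1 2025: 189,293 litres
Through Q2 2025: 267,279 litres
Through Q3 2025: 352,155 litres
Through Q4 2025: 423,034 litres
Through Q1 2026: 446,959 litres
Through Q2 2026: 451,239 litres
Through Q3 2026: 452,610 litres
Through Q4 2026: 610,789 litres
Through Q1 2027: 618,138 litres
Through Q2 2027: 621,760 litres ← exceeds threshold

Q2 2027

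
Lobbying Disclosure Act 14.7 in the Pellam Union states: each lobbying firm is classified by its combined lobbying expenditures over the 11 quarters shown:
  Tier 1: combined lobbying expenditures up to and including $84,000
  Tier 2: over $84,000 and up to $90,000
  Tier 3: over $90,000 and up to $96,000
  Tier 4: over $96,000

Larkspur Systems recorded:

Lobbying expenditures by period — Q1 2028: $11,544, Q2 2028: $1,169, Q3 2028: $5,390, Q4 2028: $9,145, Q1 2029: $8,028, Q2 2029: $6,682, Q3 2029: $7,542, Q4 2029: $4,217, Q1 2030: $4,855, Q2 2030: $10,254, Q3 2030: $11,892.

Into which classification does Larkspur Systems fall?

Combined lobbying expenditures: $11,544 + $1,169 + $5,390 + $9,145 + $8,028 + $6,682 + $7,542 + $4,217 + $4,855 + $10,254 + $11,892 = $80,718.
$80,718 ≤ $84,000, so Tier 1 applies.

Tier 1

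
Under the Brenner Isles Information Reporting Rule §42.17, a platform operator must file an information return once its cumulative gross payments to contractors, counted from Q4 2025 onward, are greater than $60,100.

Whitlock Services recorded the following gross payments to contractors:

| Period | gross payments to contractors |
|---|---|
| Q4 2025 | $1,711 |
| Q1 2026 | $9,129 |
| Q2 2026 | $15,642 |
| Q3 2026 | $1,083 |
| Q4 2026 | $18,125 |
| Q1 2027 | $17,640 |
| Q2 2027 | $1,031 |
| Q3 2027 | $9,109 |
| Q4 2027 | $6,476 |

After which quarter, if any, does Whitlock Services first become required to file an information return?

Q1 2027

Through Q4 2025: $1,711
Through Q1 2026: $10,840
Through Q2 2026: $26,482
Through Q3 2026: $27,565
Through Q4 2026: $45,690
Through Q1 2027: $63,330 ← exceeds threshold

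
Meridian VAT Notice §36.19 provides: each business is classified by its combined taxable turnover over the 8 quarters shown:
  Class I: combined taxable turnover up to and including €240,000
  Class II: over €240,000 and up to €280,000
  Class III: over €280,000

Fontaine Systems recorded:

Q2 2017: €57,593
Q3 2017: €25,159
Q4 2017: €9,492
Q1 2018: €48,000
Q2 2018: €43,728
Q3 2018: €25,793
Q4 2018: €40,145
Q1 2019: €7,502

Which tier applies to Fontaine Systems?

Combined taxable turnover: €57,593 + €25,159 + €9,492 + €48,000 + €43,728 + €25,793 + €40,145 + €7,502 = €257,412.
€240,000 < €257,412 ≤ €280,000, so Class II applies.

Class II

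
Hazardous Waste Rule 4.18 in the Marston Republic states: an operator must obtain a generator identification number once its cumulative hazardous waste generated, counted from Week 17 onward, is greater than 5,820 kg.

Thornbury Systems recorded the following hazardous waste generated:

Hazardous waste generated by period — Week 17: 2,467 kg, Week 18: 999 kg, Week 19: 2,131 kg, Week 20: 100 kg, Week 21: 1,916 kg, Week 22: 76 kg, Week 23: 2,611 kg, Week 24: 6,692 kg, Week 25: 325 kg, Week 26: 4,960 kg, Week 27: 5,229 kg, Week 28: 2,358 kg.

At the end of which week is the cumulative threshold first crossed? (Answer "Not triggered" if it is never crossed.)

Through Week 17: 2,467 kg
Through Week 18: 3,466 kg
Through Week 19: 5,597 kg
Through Week 20: 5,697 kg
Through Week 21: 7,613 kg ← exceeds threshold

Week 21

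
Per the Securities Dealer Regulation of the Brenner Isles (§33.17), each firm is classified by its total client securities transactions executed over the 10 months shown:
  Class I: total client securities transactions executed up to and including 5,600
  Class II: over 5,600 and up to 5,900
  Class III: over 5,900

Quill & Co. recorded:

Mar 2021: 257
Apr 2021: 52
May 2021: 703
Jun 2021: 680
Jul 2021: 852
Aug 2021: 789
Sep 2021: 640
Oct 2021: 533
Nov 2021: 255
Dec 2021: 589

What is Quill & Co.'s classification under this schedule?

Total client securities transactions executed: 257 + 52 + 703 + 680 + 852 + 789 + 640 + 533 + 255 + 589 = 5,350.
5,350 ≤ 5,600, so Class I applies.

Class I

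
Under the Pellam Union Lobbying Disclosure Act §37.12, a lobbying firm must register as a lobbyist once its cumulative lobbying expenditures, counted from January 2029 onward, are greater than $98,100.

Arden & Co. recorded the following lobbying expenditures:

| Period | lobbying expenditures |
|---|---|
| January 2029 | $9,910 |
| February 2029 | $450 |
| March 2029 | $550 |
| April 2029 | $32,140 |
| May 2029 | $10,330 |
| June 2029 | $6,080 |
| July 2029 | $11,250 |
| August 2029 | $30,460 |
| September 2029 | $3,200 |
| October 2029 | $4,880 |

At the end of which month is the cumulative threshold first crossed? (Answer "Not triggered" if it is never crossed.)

Through January 2029: $9,910
Through February 2029: $10,360
Through March 2029: $10,910
Through April 2029: $43,050
Through May 2029: $53,380
Through June 2029: $59,460
Through July 2029: $70,710
Through August 2029: $101,170 ← exceeds threshold

August 2029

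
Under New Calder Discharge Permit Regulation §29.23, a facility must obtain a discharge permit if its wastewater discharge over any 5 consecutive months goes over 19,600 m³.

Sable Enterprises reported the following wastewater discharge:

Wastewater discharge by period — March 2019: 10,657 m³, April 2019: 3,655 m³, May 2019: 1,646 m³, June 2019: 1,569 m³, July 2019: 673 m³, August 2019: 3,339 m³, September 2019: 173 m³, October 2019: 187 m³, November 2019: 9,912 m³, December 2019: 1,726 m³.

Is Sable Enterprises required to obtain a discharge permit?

No

March 2019–July 2019: 10,657 m³ + 3,655 m³ + 1,646 m³ + 1,569 m³ + 673 m³ = 18,200 m³ (under)
April 2019–August 2019: 3,655 m³ + 1,646 m³ + 1,569 m³ + 673 m³ + 3,339 m³ = 10,882 m³ (under)
May 2019–September 2019: 1,646 m³ + 1,569 m³ + 673 m³ + 3,339 m³ + 173 m³ = 7,400 m³ (under)
June 2019–October 2019: 1,569 m³ + 673 m³ + 3,339 m³ + 173 m³ + 187 m³ = 5,941 m³ (under)
July 2019–November 2019: 673 m³ + 3,339 m³ + 173 m³ + 187 m³ + 9,912 m³ = 14,284 m³ (under)
August 2019–December 2019: 3,339 m³ + 173 m³ + 187 m³ + 9,912 m³ + 1,726 m³ = 15,337 m³ (under)
No window exceeds 19,600 m³.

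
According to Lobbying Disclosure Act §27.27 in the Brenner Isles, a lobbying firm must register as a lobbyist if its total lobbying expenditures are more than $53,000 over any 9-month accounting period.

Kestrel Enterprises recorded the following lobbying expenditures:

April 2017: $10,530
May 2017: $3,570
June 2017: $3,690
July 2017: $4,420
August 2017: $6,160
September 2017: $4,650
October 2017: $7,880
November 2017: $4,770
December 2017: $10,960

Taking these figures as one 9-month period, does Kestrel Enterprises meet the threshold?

Total lobbying expenditures: $10,530 + $3,570 + $3,690 + $4,420 + $6,160 + $4,650 + $7,880 + $4,770 + $10,960 = $56,630.
$56,630 > $53,000, so the threshold is exceeded.

Yes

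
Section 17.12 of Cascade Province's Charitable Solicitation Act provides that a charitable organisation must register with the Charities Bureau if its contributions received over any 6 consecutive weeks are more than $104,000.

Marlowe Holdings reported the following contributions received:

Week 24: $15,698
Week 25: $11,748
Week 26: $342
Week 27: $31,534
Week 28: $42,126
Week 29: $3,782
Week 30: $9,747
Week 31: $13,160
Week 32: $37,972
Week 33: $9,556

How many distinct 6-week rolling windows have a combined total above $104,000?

Week 24–Week 29: $15,698 + $11,748 + $342 + $31,534 + $42,126 + $3,782 = $105,230 (over)
Week 25–Week 30: $11,748 + $342 + $31,534 + $42,126 + $3,782 + $9,747 = $99,279 (under)
Week 26–Week 31: $342 + $31,534 + $42,126 + $3,782 + $9,747 + $13,160 = $100,691 (under)
Week 27–Week 32: $31,534 + $42,126 + $3,782 + $9,747 + $13,160 + $37,972 = $138,321 (over)
Week 28–Week 33: $42,126 + $3,782 + $9,747 + $13,160 + $37,972 + $9,556 = $116,343 (over)
3 windows exceed the threshold.

3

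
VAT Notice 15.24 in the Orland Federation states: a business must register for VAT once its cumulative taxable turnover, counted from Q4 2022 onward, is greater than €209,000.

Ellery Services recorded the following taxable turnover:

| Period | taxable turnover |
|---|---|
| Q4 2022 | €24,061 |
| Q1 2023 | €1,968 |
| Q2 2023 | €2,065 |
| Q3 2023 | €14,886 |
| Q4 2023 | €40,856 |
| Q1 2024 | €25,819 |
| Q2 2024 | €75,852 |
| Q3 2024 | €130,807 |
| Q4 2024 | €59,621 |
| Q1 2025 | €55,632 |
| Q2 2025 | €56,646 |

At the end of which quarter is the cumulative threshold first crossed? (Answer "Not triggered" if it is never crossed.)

Q3 2024

Through Q4 2022: €24,061
Through Q1 2023: €26,029
Through Q2 2023: €28,094
Through Q3 2023: €42,980
Through Q4 2023: €83,836
Through Q1 2024: €109,655
Through Q2 2024: €185,507
Through Q3 2024: €316,314 ← exceeds threshold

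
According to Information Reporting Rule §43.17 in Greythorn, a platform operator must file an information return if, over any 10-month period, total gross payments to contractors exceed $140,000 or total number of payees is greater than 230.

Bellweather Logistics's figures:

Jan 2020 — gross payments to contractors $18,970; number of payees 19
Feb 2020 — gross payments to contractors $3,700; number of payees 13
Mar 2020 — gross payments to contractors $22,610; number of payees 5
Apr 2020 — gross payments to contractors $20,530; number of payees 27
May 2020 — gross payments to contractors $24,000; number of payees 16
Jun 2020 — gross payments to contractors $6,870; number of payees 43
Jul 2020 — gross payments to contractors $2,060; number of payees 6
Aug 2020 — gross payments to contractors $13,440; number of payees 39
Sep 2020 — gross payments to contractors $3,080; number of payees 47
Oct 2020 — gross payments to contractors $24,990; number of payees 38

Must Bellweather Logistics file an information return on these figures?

Yes

Total gross payments to contractors: $18,970 + $3,700 + $22,610 + $20,530 + $24,000 + $6,870 + $2,060 + $13,440 + $3,080 + $24,990 = $140,250 (> $140,000).
Total number of payees: 19 + 13 + 5 + 27 + 16 + 43 + 6 + 39 + 47 + 38 = 253 (> 230).
The test is 'or': at least one threshold is exceeded.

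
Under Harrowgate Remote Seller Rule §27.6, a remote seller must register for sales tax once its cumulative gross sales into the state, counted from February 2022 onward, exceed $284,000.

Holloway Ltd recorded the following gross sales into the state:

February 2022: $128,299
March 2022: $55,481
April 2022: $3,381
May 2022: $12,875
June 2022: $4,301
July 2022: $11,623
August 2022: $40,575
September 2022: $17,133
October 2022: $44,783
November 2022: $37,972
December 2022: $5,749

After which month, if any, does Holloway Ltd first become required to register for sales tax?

October 2022

Through February 2022: $128,299
Through March 2022: $183,780
Through April 2022: $187,161
Through May 2022: $200,036
Through June 2022: $204,337
Through July 2022: $215,960
Through August 2022: $256,535
Through September 2022: $273,668
Through October 2022: $318,451 ← exceeds threshold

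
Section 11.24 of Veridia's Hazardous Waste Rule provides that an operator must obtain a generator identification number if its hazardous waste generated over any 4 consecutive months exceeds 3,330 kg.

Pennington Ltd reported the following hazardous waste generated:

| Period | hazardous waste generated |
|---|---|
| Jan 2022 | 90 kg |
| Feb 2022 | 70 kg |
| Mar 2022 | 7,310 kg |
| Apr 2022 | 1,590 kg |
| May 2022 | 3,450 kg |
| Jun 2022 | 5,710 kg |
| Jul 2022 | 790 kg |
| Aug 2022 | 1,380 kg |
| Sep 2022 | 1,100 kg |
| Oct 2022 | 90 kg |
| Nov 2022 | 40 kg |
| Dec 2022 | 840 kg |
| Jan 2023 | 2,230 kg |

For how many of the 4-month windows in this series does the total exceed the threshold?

7

Jan 2022–Apr 2022: 90 kg + 70 kg + 7,310 kg + 1,590 kg = 9,060 kg (over)
Feb 2022–May 2022: 70 kg + 7,310 kg + 1,590 kg + 3,450 kg = 12,420 kg (over)
Mar 2022–Jun 2022: 7,310 kg + 1,590 kg + 3,450 kg + 5,710 kg = 18,060 kg (over)
Apr 2022–Jul 2022: 1,590 kg + 3,450 kg + 5,710 kg + 790 kg = 11,540 kg (over)
May 2022–Aug 2022: 3,450 kg + 5,710 kg + 790 kg + 1,380 kg = 11,330 kg (over)
Jun 2022–Sep 2022: 5,710 kg + 790 kg + 1,380 kg + 1,100 kg = 8,980 kg (over)
Jul 2022–Oct 2022: 790 kg + 1,380 kg + 1,100 kg + 90 kg = 3,360 kg (over)
Aug 2022–Nov 2022: 1,380 kg + 1,100 kg + 90 kg + 40 kg = 2,610 kg (under)
Sep 2022–Dec 2022: 1,100 kg + 90 kg + 40 kg + 840 kg = 2,070 kg (under)
Oct 2022–Jan 2023: 90 kg + 40 kg + 840 kg + 2,230 kg = 3,200 kg (under)
7 windows exceed the threshold.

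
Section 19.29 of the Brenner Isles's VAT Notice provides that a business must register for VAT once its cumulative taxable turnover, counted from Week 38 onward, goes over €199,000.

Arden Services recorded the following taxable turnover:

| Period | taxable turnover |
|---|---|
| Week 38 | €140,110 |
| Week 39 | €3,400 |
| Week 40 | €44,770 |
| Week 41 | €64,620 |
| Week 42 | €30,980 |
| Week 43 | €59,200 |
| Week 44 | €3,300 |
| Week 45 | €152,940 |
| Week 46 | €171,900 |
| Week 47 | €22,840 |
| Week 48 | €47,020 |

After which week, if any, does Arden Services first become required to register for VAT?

Week 41

Through Week 38: €140,110
Through Week 39: €143,510
Through Week 40: €188,280
Through Week 41: €252,900 ← exceeds threshold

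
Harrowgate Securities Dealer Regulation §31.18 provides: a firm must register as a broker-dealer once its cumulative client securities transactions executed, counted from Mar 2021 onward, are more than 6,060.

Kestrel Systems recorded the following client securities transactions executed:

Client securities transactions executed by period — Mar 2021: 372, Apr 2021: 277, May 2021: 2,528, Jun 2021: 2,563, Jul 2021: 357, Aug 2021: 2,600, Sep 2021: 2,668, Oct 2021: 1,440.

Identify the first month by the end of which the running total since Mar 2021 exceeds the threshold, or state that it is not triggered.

Jul 2021

Through Mar 2021: 372
Through Apr 2021: 649
Through May 2021: 3,177
Through Jun 2021: 5,740
Through Jul 2021: 6,097 ← exceeds threshold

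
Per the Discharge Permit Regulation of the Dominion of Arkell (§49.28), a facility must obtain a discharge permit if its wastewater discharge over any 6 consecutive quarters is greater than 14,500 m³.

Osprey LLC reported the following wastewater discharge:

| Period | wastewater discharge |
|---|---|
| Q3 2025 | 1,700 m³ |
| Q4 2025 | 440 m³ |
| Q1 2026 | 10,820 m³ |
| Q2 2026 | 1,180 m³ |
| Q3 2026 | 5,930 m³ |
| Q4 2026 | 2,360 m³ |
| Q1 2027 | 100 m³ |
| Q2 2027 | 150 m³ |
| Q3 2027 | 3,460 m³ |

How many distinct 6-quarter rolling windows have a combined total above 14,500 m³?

3

Q3 2025–Q4 2026: 1,700 m³ + 440 m³ + 10,820 m³ + 1,180 m³ + 5,930 m³ + 2,360 m³ = 22,430 m³ (over)
Q4 2025–Q1 2027: 440 m³ + 10,820 m³ + 1,180 m³ + 5,930 m³ + 2,360 m³ + 100 m³ = 20,830 m³ (over)
Q1 2026–Q2 2027: 10,820 m³ + 1,180 m³ + 5,930 m³ + 2,360 m³ + 100 m³ + 150 m³ = 20,540 m³ (over)
Q2 2026–Q3 2027: 1,180 m³ + 5,930 m³ + 2,360 m³ + 100 m³ + 150 m³ + 3,460 m³ = 13,180 m³ (under)
3 windows exceed the threshold.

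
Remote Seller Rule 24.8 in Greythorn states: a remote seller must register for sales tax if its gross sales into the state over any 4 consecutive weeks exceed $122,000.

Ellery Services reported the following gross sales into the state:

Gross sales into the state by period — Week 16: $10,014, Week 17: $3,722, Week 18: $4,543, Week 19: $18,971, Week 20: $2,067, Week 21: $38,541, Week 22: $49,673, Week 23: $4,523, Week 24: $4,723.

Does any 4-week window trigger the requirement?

Week 16–Week 19: $10,014 + $3,722 + $4,543 + $18,971 = $37,250 (under)
Week 17–Week 20: $3,722 + $4,543 + $18,971 + $2,067 = $29,303 (under)
Week 18–Week 21: $4,543 + $18,971 + $2,067 + $38,541 = $64,122 (under)
Week 19–Week 22: $18,971 + $2,067 + $38,541 + $49,673 = $109,252 (under)
Week 20–Week 23: $2,067 + $38,541 + $49,673 + $4,523 = $94,804 (under)
Week 21–Week 24: $38,541 + $49,673 + $4,523 + $4,723 = $97,460 (under)
No window exceeds $122,000.

No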